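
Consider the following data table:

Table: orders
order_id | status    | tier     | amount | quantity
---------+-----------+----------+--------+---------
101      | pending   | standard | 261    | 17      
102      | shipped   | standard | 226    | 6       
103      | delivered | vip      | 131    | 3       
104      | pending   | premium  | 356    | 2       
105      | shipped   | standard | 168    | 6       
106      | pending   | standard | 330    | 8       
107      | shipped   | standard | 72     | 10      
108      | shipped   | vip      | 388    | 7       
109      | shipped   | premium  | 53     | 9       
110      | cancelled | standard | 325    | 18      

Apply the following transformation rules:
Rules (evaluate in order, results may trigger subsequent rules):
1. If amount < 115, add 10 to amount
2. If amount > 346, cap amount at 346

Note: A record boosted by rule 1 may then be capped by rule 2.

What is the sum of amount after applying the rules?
2278

Step 1: Apply rule 1 to records with amount < 115
  - 2 records get bonus of 10
  - Of these, 0 records then exceed 346 and get capped
Step 2: Apply rule 2 to records with amount > 346
  - 2 records (original) are capped
Step 3: Calculate final sum = 2278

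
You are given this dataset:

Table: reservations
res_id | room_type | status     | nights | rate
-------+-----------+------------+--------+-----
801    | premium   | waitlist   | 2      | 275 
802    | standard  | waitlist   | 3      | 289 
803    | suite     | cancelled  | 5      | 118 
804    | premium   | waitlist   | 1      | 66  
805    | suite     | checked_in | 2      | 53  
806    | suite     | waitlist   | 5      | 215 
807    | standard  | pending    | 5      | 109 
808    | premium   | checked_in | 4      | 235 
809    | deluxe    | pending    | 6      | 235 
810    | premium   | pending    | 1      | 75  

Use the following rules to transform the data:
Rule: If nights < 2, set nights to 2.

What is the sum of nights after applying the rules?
36

Step 1: 2 records have nights < 2
Step 2: These records originally summed to 2
Step 3: After setting to minimum: 2 × 2 = 4
Step 4: Unaffected records sum: 32
Step 5: Final sum = 4 + 32 = 36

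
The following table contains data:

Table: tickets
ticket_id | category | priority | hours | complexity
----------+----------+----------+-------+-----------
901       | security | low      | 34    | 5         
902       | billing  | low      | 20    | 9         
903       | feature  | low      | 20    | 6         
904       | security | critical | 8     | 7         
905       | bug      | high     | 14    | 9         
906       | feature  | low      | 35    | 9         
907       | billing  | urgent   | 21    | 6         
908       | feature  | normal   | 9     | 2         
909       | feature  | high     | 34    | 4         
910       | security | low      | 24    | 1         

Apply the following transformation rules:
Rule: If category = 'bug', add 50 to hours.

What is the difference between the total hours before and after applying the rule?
50

Step 1: Original sum of hours = 219
Step 2: 1 records have category = 'bug'
Step 3: Each affected record changes by 50
Step 4: Total change = 1 × 50 = 50
Step 5: New sum = 219 + 50 = 269
Step 6: Difference = |269 - 219| = 50
        (Sum increased by 50)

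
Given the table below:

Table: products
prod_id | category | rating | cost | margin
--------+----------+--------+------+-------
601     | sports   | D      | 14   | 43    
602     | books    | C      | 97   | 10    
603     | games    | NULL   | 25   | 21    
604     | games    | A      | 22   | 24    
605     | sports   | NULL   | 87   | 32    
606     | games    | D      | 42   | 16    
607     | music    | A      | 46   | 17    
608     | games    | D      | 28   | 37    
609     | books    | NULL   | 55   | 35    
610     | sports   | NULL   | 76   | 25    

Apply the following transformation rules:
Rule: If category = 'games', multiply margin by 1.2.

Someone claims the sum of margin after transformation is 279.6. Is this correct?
Yes, the result is correct.

Step 1: Calculate the correct sum after transformation
Step 2: Apply multiplier 1.2 to records where category = 'games'
Step 3: Correct result = 279.6
Step 4: Claimed result = 279.6
Step 5: 279.6 = 279.6 ✓
Conclusion: The claimed result is correct.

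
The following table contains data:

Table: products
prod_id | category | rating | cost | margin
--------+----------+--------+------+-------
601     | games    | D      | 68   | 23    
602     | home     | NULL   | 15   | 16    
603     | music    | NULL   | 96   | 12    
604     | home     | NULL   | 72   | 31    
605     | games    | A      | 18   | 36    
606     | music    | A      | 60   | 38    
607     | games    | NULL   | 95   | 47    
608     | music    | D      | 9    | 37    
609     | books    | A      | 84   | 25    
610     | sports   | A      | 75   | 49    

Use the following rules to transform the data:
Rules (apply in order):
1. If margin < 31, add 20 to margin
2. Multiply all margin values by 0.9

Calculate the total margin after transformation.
354.6

Step 1: Apply Rule 1 - Add 20 to records with margin < 31
  - 4 records affected: 76 + (4 × 20) = 156
  - Unaffected records: 238
  - Sum after Rule 1: 394
Step 2: Apply Rule 2 - Multiply all by 0.9
  - 394 × 0.9 = 354.6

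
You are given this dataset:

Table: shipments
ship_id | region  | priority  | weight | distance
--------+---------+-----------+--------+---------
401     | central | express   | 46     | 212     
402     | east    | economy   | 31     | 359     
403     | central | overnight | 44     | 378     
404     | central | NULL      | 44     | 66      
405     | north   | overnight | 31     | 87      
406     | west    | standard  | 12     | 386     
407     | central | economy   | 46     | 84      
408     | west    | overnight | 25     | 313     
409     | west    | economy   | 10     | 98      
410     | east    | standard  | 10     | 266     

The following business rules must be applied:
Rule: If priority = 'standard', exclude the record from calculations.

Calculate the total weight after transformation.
277

Step 1: Identify records where priority = 'standard'
Step 2: The excluded records sum to 22
Step 3: Original total weight = 299
Step 4: Remaining total = 299 - 22 = 277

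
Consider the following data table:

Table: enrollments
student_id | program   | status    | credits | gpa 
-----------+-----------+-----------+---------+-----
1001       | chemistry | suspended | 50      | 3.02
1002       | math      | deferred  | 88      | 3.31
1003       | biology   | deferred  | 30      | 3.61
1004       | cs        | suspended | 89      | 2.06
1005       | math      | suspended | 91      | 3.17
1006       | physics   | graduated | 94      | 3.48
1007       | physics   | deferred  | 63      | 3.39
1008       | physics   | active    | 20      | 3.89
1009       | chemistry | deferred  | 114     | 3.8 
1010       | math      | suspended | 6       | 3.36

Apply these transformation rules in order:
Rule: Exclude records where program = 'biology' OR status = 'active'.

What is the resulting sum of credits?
595

Step 1: Find records where program = 'biology' OR status = 'active'
Step 2: 2 records match, summing to 50
Step 3: Original sum: 645
Step 4: Remaining sum = 645 - 50 = 595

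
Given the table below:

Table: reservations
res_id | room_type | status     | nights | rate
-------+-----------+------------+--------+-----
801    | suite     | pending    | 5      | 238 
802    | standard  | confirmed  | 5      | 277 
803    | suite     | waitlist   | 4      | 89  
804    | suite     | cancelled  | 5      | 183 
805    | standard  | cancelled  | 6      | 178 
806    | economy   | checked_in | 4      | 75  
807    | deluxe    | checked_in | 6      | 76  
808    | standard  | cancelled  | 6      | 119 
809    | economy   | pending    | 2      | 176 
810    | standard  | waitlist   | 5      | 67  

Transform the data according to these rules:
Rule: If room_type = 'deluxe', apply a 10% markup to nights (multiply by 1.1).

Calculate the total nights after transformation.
48.6

Step 1: Records with room_type = 'deluxe' have total nights = 6
Step 2: Apply multiplier: 6 × 1.1 = 6.6
Step 3: Other records total: 42
Step 4: Final sum = 6.6 + 42 = 48.6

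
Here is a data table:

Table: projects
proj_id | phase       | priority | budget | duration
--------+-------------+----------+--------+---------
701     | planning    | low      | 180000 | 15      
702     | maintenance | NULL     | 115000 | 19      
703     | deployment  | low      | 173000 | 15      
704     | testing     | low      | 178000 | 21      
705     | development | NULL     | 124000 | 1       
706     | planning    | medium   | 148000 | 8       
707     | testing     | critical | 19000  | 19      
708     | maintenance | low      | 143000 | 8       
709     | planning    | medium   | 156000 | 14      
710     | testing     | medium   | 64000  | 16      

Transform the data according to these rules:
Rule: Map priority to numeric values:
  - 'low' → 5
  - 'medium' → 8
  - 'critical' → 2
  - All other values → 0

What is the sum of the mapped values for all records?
46

Step 1: Apply mapping to each record
Step 2: Count by status:
  'low': 4 records × 5 = 20
  'medium': 3 records × 8 = 24
  'critical': 1 records × 2 = 2
Step 3: Sum all mapped values = 46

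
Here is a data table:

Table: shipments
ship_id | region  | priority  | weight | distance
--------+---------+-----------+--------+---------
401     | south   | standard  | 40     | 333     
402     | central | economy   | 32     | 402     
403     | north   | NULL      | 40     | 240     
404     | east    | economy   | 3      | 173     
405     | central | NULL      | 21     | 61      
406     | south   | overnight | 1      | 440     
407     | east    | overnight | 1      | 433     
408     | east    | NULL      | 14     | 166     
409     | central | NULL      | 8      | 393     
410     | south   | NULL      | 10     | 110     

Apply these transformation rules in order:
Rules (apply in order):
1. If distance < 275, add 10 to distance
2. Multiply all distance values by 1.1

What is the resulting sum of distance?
3081.1

Step 1: Apply Rule 1 - Add 10 to records with distance < 275
  - 5 records affected: 750 + (5 × 10) = 800
  - Unaffected records: 2001
  - Sum after Rule 1: 2801
Step 2: Apply Rule 2 - Multiply all by 1.1
  - 2801 × 1.1 = 3081.1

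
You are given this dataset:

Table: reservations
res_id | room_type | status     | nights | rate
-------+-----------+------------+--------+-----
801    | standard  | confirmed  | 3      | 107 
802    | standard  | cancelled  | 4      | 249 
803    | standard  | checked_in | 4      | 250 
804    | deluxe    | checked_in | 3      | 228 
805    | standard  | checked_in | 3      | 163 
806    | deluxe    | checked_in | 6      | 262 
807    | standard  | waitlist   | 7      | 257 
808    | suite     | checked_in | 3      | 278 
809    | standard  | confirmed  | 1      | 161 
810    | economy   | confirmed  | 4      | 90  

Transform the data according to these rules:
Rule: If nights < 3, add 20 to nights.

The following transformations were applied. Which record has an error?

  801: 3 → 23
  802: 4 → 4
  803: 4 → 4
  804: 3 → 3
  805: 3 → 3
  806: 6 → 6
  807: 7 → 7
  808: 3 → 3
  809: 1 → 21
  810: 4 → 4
Record 801 has an error. The correct transformed value should be 3, not 23.

Step 1: Check each record against the rule
Step 2: Record 801 has nights = 3
Step 3: Since 3 >= 3, the bonus should not have been applied
Step 4: Correct value = 3, but claimed value = 23
Conclusion: Record 801 has the error.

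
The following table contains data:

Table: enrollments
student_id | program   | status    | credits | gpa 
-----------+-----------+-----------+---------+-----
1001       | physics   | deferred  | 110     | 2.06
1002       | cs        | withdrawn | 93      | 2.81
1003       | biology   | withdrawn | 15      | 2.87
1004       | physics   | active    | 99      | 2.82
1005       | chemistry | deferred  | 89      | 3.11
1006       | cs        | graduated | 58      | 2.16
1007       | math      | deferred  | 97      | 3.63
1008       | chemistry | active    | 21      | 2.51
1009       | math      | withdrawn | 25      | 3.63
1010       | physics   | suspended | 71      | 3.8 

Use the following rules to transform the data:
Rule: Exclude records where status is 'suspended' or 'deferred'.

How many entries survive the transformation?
6

Step 1: Count records to exclude
  - 1 (suspended) + 3 (deferred) = 4 records
Step 2: Total records: 10
Step 3: Remaining = 10 - 4 = 6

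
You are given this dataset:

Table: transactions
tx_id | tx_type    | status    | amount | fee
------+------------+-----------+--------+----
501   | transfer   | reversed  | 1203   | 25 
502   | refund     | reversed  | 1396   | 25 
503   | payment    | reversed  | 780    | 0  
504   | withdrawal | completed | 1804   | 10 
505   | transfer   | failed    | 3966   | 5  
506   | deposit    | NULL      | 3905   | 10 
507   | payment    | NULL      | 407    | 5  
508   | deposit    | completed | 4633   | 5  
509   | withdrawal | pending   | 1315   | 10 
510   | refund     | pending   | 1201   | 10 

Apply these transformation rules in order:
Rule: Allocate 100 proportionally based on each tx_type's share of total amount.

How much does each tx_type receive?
deposit: 41.43, payment: 5.76, refund: 12.6, transfer: 25.08, withdrawal: 15.13

Step 1: Calculate total amount = 20610
Step 2: Calculate each tx_type's proportion:
  deposit: 8538/20610 = 41.43% → 41.43
  payment: 1187/20610 = 5.76% → 5.76
  refund: 2597/20610 = 12.60% → 12.6
  transfer: 5169/20610 = 25.08% → 25.08
  withdrawal: 3119/20610 = 15.13% → 15.13
Step 3: Verify: sum of allocations ≈ 100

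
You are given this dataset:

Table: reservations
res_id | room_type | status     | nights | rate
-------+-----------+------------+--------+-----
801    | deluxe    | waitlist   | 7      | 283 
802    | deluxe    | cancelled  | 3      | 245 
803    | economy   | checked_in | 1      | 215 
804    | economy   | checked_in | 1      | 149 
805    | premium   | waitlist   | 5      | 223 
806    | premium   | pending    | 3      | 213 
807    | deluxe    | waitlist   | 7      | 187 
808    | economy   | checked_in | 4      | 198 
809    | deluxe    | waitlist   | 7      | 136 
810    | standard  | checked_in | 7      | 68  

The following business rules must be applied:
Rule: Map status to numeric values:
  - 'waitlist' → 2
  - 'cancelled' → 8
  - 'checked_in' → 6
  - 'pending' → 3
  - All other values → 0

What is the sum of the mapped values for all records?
43

Step 1: Apply mapping to each record
Step 2: Count by status:
  'waitlist': 4 records × 2 = 8
  'cancelled': 1 records × 8 = 8
  'checked_in': 4 records × 6 = 24
  'pending': 1 records × 3 = 3
Step 3: Sum all mapped values = 43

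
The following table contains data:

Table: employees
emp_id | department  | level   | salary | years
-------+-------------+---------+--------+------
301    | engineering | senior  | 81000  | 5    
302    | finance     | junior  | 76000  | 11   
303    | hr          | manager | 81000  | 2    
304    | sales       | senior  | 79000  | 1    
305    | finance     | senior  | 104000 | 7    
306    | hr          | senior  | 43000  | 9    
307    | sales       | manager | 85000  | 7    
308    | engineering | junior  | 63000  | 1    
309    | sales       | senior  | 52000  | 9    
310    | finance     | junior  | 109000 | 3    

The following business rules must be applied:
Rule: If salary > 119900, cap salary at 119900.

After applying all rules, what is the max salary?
109000

Step 1: Original maximum salary = 109000
Step 2: Check cap of 119900 against maximum
Step 3: No records exceed the cap (max 109000 <= cap 119900), so no capping applies
Step 4: Maximum after transformation = 109000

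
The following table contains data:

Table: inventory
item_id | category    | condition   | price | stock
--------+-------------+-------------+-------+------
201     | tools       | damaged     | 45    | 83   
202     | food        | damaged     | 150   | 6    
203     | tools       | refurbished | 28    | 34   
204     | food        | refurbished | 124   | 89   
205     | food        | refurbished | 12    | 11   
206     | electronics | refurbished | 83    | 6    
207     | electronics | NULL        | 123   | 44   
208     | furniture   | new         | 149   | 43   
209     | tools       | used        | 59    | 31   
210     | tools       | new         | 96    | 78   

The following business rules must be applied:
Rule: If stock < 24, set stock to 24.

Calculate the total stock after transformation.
474

Step 1: 3 records have stock < 24
Step 2: These records originally summed to 23
Step 3: After setting to minimum: 3 × 24 = 72
Step 4: Unaffected records sum: 402
Step 5: Final sum = 72 + 402 = 474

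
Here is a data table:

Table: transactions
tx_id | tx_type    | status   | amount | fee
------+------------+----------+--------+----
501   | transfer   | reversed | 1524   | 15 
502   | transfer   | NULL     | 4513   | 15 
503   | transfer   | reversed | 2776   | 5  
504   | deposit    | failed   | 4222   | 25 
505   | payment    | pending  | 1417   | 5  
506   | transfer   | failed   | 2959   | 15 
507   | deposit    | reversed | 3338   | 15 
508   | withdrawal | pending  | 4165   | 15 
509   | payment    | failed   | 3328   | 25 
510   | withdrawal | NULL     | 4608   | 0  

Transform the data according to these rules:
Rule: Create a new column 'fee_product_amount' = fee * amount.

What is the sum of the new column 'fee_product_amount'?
457200

Step 1: For each record, compute fee * amount
Example calculations:
  15 * 1524 = 22860
  15 * 4513 = 67695
  5 * 2776 = 13880
  ...
Step 2: Sum all derived values
Step 3: Total = 457200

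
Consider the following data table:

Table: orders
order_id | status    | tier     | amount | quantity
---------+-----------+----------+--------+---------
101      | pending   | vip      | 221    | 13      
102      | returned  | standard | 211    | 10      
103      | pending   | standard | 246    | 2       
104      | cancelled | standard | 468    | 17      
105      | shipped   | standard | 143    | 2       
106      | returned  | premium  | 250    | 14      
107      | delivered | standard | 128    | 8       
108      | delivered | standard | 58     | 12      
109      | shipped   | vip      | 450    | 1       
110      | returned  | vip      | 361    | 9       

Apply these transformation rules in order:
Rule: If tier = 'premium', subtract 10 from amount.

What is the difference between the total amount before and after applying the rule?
10

Step 1: Original sum of amount = 2536
Step 2: 1 records have tier = 'premium'
Step 3: Each affected record changes by -10
Step 4: Total change = 1 × -10 = -10
Step 5: New sum = 2536 + -10 = 2526
Step 6: Difference = |2526 - 2536| = 10
        (Sum decreased by 10)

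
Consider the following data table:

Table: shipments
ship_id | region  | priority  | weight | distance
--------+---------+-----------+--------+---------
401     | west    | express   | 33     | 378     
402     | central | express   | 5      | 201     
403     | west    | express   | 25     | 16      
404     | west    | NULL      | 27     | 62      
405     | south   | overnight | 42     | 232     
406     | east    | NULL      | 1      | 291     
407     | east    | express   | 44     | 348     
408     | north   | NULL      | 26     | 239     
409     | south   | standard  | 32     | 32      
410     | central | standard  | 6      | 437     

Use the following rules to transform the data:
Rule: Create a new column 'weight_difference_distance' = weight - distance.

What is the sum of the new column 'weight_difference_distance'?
-1995

Step 1: For each record, compute weight - distance
Example calculations:
  33 - 378 = -345
  5 - 201 = -196
  25 - 16 = 9
  ...
Step 2: Sum all derived values
Step 3: Total = -1995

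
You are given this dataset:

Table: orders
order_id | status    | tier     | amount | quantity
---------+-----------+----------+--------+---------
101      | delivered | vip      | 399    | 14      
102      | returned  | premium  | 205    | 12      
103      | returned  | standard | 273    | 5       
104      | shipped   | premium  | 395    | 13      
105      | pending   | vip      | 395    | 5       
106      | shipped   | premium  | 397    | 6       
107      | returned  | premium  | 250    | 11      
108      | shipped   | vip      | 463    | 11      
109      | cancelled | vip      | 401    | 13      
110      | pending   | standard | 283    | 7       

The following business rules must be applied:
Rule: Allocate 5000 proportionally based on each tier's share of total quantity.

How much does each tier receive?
premium: 2164.95, standard: 618.56, vip: 2216.49

Step 1: Calculate total quantity = 97
Step 2: Calculate each tier's proportion:
  premium: 42/97 = 43.30% → 2164.95
  standard: 12/97 = 12.37% → 618.56
  vip: 43/97 = 44.33% → 2216.49
Step 3: Verify: sum of allocations ≈ 5000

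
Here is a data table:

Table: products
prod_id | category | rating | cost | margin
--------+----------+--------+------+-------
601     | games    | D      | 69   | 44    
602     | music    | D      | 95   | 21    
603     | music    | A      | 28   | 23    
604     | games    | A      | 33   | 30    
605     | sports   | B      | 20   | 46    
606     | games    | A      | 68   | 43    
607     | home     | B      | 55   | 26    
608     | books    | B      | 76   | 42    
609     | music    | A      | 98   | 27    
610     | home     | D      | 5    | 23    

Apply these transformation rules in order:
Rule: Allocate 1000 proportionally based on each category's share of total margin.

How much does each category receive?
books: 129.23, games: 360.0, home: 150.77, music: 218.46, sports: 141.54

Step 1: Calculate total margin = 325
Step 2: Calculate each category's proportion:
  books: 42/325 = 12.92% → 129.23
  games: 117/325 = 36.00% → 360.0
  home: 49/325 = 15.08% → 150.77
  music: 71/325 = 21.85% → 218.46
  sports: 46/325 = 14.15% → 141.54
Step 3: Verify: sum of allocations ≈ 1000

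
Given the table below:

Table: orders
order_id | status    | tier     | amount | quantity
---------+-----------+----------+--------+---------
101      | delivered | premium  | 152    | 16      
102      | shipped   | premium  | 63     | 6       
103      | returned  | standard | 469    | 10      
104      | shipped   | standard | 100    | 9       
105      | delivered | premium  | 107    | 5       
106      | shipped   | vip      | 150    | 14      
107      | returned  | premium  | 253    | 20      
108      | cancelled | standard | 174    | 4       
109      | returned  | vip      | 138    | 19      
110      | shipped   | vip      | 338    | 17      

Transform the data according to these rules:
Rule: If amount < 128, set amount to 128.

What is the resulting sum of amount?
2058

Step 1: 3 records have amount < 128
Step 2: These records originally summed to 270
Step 3: After setting to minimum: 3 × 128 = 384
Step 4: Unaffected records sum: 1674
Step 5: Final sum = 384 + 1674 = 2058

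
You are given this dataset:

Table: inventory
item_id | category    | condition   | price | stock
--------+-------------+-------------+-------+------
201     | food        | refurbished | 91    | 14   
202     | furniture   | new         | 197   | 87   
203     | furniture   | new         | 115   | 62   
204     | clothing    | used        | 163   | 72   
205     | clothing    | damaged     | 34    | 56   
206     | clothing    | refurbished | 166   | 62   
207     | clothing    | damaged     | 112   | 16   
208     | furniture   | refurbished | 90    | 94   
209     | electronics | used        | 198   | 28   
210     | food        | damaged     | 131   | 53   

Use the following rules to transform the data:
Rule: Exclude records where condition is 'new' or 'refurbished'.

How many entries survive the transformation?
5

Step 1: Count records to exclude
  - 2 (new) + 3 (refurbished) = 5 records
Step 2: Total records: 10
Step 3: Remaining = 10 - 5 = 5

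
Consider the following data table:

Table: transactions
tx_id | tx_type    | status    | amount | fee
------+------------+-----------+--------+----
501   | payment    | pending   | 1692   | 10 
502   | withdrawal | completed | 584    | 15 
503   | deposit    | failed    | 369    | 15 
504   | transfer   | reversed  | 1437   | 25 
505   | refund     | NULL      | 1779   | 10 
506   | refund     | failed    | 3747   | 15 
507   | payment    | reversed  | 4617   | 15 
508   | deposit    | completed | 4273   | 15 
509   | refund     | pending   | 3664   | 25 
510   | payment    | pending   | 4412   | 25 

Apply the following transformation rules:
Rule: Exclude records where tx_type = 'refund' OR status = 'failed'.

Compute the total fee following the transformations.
105

Step 1: Find records where tx_type = 'refund' OR status = 'failed'
Step 2: 4 records match, summing to 65
Step 3: Original sum: 170
Step 4: Remaining sum = 170 - 65 = 105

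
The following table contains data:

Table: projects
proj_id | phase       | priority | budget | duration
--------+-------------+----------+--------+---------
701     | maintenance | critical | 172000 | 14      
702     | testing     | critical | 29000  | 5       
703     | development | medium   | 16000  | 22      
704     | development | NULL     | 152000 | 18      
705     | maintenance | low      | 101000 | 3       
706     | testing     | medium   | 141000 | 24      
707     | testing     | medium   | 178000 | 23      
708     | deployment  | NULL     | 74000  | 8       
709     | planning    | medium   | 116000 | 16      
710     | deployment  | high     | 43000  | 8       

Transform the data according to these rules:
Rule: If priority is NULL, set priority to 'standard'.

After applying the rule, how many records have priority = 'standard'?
2

Step 1: Count records where priority IS NULL
Step 2: Found 2 records with NULL priority
Step 3: These records will have priority set to 'standard'
Step 4: Records already having priority = 'standard': 0
Step 5: Answer: 2 + 0 = 2 records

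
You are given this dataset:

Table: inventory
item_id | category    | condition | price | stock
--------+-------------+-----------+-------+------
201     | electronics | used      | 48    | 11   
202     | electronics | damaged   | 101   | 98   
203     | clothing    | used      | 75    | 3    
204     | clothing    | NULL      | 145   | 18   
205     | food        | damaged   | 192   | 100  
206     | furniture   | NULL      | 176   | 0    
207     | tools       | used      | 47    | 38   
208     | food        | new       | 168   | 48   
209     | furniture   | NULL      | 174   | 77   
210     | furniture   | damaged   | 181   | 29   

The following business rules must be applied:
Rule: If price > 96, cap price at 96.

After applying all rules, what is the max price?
96

Step 1: Original maximum price = 192
Step 2: Apply cap at 96
Step 3: 7 records had price > 96 and were capped
Step 4: Maximum after transformation = 96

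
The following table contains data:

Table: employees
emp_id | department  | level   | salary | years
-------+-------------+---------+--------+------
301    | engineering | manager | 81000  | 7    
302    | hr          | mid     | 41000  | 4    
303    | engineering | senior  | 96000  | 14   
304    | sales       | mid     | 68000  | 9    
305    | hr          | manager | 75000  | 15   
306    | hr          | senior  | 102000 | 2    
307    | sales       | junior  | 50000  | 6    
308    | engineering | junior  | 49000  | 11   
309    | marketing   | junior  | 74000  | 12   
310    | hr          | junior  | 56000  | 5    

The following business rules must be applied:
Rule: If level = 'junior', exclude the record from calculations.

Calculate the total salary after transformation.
463000

Step 1: Identify records where level = 'junior'
Step 2: The excluded records sum to 229000
Step 3: Original total salary = 692000
Step 4: Remaining total = 692000 - 229000 = 463000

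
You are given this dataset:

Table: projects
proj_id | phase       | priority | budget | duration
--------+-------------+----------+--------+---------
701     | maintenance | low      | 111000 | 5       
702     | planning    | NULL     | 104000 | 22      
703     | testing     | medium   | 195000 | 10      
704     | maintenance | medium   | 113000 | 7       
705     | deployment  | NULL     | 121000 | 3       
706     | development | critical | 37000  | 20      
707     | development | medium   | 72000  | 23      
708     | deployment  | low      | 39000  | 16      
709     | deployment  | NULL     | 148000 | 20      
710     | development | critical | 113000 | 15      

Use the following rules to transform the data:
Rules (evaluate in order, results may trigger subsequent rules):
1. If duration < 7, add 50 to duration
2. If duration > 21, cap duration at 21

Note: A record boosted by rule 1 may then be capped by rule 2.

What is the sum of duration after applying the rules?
172

Step 1: Apply rule 1 to records with duration < 7
  - 2 records get bonus of 50
  - Of these, 2 records then exceed 21 and get capped
Step 2: Apply rule 2 to records with duration > 21
  - 2 records (original) are capped
Step 3: Calculate final sum = 172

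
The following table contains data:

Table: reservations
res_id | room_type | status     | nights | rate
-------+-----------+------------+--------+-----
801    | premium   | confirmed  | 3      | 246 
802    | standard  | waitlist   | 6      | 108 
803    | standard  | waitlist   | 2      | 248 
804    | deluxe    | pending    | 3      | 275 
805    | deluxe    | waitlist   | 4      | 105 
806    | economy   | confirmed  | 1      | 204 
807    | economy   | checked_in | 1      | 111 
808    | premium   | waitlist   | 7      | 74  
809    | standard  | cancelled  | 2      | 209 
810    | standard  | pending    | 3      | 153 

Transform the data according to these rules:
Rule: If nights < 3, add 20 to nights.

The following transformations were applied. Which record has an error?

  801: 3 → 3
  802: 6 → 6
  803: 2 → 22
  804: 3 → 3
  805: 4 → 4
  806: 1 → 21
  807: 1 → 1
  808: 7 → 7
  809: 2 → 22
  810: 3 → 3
Record 807 has an error. The correct transformed value should be 21, not 1.

Step 1: Check each record against the rule
Step 2: Record 807 has nights = 1
Step 3: Since 1 < 3, the bonus should have been applied
Step 4: Correct value = 21, but claimed value = 1
Conclusion: Record 807 has the error.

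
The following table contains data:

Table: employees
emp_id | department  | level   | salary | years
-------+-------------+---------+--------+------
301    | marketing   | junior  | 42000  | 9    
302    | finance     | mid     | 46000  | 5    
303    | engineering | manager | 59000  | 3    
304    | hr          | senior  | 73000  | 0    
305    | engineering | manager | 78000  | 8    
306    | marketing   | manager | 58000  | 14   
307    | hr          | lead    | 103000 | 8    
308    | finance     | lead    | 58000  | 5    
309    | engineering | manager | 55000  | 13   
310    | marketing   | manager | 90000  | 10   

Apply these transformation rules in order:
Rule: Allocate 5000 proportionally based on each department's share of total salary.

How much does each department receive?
engineering: 1450.15, finance: 785.5, hr: 1329.31, marketing: 1435.05

Step 1: Calculate total salary = 662000
Step 2: Calculate each department's proportion:
  engineering: 192000/662000 = 29.00% → 1450.15
  finance: 104000/662000 = 15.71% → 785.5
  hr: 176000/662000 = 26.59% → 1329.31
  marketing: 190000/662000 = 28.70% → 1435.05
Step 3: Verify: sum of allocations ≈ 5000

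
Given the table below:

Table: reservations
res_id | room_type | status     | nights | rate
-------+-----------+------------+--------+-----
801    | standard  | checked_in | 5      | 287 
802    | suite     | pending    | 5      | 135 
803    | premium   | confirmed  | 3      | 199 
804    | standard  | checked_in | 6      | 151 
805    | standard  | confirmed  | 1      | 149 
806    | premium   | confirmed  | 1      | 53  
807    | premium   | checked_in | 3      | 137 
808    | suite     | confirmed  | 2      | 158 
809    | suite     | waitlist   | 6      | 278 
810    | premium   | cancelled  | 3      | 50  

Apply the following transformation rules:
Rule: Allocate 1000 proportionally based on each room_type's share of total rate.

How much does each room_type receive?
premium: 274.89, standard: 367.56, suite: 357.55

Step 1: Calculate total rate = 1597
Step 2: Calculate each room_type's proportion:
  premium: 439/1597 = 27.49% → 274.89
  standard: 587/1597 = 36.76% → 367.56
  suite: 571/1597 = 35.75% → 357.55
Step 3: Verify: sum of allocations ≈ 1000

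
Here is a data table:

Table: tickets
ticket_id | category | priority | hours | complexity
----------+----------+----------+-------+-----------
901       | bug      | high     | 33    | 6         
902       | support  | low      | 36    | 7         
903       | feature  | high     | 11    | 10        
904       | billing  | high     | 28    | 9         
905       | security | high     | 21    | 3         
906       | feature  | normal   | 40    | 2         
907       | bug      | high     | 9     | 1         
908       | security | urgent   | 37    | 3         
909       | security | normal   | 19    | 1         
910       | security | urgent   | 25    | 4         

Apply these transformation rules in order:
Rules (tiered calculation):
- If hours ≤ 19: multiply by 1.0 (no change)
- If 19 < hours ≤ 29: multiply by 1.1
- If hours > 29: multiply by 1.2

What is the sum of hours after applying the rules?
295.6

Step 1: Tier 1 (hours ≤ 19): 3 records, sum = 39 × 1.0 = 39.0
Step 2: Tier 2 (19 < hours ≤ 29): 3 records, sum = 74 × 1.1 = 81.4
Step 3: Tier 3 (hours > 29): 4 records, sum = 146 × 1.2 = 175.2
Step 4: Final sum = 39.0 + 81.4 + 175.2 = 295.6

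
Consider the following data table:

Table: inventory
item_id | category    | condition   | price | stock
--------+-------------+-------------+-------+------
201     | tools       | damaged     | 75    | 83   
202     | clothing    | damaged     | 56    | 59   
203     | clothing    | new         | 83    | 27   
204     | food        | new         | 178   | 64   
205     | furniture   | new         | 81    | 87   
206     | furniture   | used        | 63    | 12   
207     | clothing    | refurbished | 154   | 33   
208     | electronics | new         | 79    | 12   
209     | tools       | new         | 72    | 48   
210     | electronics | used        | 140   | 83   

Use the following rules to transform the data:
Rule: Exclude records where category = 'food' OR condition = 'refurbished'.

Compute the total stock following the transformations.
411

Step 1: Find records where category = 'food' OR condition = 'refurbished'
Step 2: 2 records match, summing to 97
Step 3: Original sum: 508
Step 4: Remaining sum = 508 - 97 = 411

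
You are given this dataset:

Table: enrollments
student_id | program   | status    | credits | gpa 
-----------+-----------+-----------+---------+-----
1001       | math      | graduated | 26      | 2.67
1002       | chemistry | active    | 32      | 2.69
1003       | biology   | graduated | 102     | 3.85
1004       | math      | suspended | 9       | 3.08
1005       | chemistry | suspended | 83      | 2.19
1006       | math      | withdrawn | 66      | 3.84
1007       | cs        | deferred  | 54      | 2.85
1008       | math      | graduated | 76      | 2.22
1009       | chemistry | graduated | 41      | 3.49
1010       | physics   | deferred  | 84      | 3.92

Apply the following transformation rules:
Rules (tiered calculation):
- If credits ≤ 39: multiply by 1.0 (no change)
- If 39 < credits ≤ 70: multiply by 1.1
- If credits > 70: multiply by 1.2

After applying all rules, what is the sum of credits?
658.1

Step 1: Tier 1 (credits ≤ 39): 3 records, sum = 67 × 1.0 = 67.0
Step 2: Tier 2 (39 < credits ≤ 70): 3 records, sum = 161 × 1.1 = 177.1
Step 3: Tier 3 (credits > 70): 4 records, sum = 345 × 1.2 = 414.0
Step 4: Final sum = 67.0 + 177.1 + 414.0 = 658.1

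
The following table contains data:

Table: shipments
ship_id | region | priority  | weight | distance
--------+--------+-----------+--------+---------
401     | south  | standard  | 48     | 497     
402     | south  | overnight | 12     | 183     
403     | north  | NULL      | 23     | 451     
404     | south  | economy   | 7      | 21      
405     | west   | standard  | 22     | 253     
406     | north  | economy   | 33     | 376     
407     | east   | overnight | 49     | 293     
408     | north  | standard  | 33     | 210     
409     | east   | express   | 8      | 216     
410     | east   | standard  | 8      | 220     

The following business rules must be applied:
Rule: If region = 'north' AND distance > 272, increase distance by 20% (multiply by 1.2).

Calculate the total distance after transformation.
2885.4

Step 1: Find records where region = 'north' AND distance > 272
Step 2: 2 records match, summing to 827
Step 3: After multiplier: 827 × 1.2 = 992.4
Step 4: Unaffected records sum: 1893
Step 5: Final sum = 992.4 + 1893 = 2885.4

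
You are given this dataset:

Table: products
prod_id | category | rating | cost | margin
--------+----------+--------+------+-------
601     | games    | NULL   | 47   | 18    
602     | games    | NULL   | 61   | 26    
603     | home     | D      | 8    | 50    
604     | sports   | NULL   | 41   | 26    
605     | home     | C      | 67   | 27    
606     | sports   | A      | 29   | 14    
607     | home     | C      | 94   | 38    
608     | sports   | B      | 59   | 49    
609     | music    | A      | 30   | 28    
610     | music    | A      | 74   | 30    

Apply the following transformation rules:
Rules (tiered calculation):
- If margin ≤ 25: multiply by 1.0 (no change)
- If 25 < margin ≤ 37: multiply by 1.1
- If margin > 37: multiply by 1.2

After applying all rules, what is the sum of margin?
347.1

Step 1: Tier 1 (margin ≤ 25): 2 records, sum = 32 × 1.0 = 32.0
Step 2: Tier 2 (25 < margin ≤ 37): 5 records, sum = 137 × 1.1 = 150.7
Step 3: Tier 3 (margin > 37): 3 records, sum = 137 × 1.2 = 164.4
Step 4: Final sum = 32.0 + 150.7 + 164.4 = 347.1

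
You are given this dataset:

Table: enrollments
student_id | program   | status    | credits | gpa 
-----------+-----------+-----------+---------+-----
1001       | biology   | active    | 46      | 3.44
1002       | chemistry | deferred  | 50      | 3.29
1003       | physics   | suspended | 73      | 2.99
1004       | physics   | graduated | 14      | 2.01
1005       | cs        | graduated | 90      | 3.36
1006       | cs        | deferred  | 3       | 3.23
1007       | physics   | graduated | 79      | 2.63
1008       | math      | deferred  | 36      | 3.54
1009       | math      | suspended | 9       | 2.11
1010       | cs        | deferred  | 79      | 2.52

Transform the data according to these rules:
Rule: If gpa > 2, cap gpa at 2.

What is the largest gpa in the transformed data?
2

Step 1: Original maximum gpa = 3.54
Step 2: Apply cap at 2
Step 3: 10 records had gpa > 2 and were capped
Step 4: Maximum after transformation = 2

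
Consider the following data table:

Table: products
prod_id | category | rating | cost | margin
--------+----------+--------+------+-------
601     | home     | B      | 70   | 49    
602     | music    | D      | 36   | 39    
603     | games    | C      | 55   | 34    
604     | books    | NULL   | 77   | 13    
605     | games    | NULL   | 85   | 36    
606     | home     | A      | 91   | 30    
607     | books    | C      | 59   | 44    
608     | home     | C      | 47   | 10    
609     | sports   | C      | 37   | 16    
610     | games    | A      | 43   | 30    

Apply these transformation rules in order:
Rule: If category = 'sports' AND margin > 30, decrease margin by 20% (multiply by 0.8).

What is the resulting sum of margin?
301

Step 1: Find records where category = 'sports' AND margin > 30
Step 2: 0 records match, summing to 0
Step 3: After multiplier: 0 × 0.8 = 0.0
Step 4: Unaffected records sum: 301
Step 5: Final sum = 0.0 + 301 = 301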